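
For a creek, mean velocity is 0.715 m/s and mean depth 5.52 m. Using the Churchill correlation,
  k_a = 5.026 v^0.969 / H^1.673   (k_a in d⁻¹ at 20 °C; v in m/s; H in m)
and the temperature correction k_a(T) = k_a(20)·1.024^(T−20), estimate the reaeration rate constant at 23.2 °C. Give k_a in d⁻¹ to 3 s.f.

k_a(20) = 5.026 × 0.715^0.969 / 5.52^1.673 = 5.026 × 0.7225 / 17.43 = 0.2083 d⁻¹.
k_a(23.2) = 0.2083 × 1.024^(23.2−20) = 0.2083 × 1.079 = 0.2248 d⁻¹.

k_a ≈ 0.225 d⁻¹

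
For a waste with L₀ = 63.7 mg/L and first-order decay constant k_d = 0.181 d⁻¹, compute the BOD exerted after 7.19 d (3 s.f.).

y_t = L₀(1 − e^(−k_d t)) = 63.7 × (1 − e^(−0.181×7.19))
= 63.7 × (1 − 0.2722) = 63.7 × 0.7278 = 46.36 mg/L.

y ≈ 46.4 mg/L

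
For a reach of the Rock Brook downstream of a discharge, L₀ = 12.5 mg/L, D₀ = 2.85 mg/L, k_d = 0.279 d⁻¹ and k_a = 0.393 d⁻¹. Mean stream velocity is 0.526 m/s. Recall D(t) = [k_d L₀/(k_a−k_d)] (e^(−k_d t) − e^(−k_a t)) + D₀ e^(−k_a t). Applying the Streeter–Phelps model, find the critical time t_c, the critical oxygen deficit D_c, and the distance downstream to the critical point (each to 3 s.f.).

t_c ≈ 2.15 d; D_c ≈ 4.87 mg/L; x_c ≈ 97.6 km

With k_a/k_d = 1.409 and 1 − D₀(k_a−k_d)/(k_d L₀) = 0.9068,
t_c = ln(1.409 × 0.9068) / (0.393 − 0.279) = ln(1.277) / 0.1140 = 0.2448/0.1140 = 2.147 d.
L(t_c) = L₀ e^(−k_d t_c) = 12.5 × 0.5493 = 6.866 mg/L, and at the critical point k_a D_c = k_d L, so D_c = (0.279/0.393) × 6.866 = 4.874 mg/L.
x_c = v t_c = 0.526 m/s × 2.147 d × 86400 s/d = 97590 m ≈ 97.6 km.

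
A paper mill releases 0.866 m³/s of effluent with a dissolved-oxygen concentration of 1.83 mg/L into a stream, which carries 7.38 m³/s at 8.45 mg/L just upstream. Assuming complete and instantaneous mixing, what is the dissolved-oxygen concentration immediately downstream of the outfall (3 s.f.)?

7.75 mg/L

Flow-weighted mixing: C = (Q_r C_r + Q_w C_w)/(Q_r + Q_w)
= (7.38×8.45 + 0.866×1.83)/(7.38 + 0.866) = 63.95/8.246 = 7.755 mg/L.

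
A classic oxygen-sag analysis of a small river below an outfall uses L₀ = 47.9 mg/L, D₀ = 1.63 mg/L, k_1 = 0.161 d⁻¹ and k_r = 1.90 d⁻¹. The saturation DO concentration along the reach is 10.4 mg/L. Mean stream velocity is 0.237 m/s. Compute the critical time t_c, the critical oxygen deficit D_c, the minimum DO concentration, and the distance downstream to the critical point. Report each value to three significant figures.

At the critical point dD/dt = 0, so k_1 L₀ e^(−k_1 t) = k_r D. Substituting D(t) from the Streeter–Phelps equation and solving for t gives
t_c = ln[(k_r/k_1)(1 − D₀(k_r−k_1)/(k_1 L₀))] / (k_r−k_1).
Here k_r−k_1 = 1.739 d⁻¹ and 1 − D₀(k_r−k_1)/(k_1 L₀) = 1 − 1.63×1.739/(0.161×47.9) = 0.6324, so
t_c = ln(11.80 × 0.6324) / 1.739 = 2.010 / 1.739 = 1.156 d.
D_c = (k_1/k_r) L₀ e^(−k_1 t_c) = (0.161/1.90) × 47.9 × e^(−0.161×1.156) = 0.08474 × 47.9 × 0.8302 = 3.370 mg/L.
Minimum DO = C_s − D_c = 10.4 − 3.370 = 7.030 mg/L.
x_c = v t_c = 0.237 m/s × 1.156 d × 86400 s/d = 23670 m ≈ 23.7 km.

t_c ≈ 1.16 d; D_c ≈ 3.37 mg/L; min DO ≈ 7.03 mg/L; x_c ≈ 23.7 km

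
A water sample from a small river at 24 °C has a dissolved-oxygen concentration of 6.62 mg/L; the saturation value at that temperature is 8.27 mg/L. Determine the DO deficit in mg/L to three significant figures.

D ≈ 1.65 mg/L

D = C_s − C = 8.27 − 6.62 = 1.65 mg/L.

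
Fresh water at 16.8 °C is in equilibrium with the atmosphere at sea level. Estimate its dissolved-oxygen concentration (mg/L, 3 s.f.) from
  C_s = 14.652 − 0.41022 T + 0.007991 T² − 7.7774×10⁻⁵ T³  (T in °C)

C_s = 14.652 − 0.41022×16.8 + 0.007991×16.8² − 7.7774×10⁻⁵×16.8³ = 9.647 mg/L.

C_s ≈ 9.65 mg/L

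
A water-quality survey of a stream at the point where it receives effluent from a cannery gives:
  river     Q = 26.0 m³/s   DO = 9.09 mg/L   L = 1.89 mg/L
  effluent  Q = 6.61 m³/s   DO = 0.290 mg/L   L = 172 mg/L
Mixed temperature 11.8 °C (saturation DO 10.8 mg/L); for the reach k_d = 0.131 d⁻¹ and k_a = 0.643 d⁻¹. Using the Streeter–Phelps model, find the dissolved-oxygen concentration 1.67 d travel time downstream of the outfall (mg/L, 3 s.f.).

DO ≈ 5.31 mg/L

Mixed DO = (26.0×9.09 + 6.61×0.290)/(26.0+6.61) = 238.3/32.61 = 7.306 mg/L.
Mixed L₀ = (26.0×1.89 + 6.61×172)/(32.61) = 1186/32.61 = 36.37 mg/L.
Initial deficit D₀ = C_s − DO₀ = 10.8 − 7.306 = 3.494 mg/L.
D(1.67) = [0.131×36.37/(0.643−0.131)](e^(−0.131×1.67) − e^(−0.643×1.67)) + 3.494 e^(−0.643×1.67)
= 9.306 × (0.8035 − 0.3417) + 3.494 × 0.3417 = 5.491 mg/L.
DO = 10.8 − 5.491 = 5.309 mg/L.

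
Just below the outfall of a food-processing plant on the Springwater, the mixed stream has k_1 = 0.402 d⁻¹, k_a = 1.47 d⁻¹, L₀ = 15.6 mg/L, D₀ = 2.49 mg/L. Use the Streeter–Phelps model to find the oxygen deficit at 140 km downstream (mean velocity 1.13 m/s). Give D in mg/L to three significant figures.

Travel time t = x/v = 140 km / (1.13 m/s) = 140000 m / 1.13 m/s = 123900 s = 1.434 d.
k_1 L₀/(k_a−k_1) = 0.402×15.6/(1.47−0.402) = 6.271/1.068 = 5.872 mg/L.
e^(−k_1 t) = e^(−0.402×1.434) = 0.5619; e^(−k_a t) = e^(−1.47×1.434) = 0.1215.
D = 5.872 × (0.5619 − 0.1215) + 2.49 × 0.1215 = 2.586 + 0.3025 = 2.888 mg/L.

D ≈ 2.89 mg/L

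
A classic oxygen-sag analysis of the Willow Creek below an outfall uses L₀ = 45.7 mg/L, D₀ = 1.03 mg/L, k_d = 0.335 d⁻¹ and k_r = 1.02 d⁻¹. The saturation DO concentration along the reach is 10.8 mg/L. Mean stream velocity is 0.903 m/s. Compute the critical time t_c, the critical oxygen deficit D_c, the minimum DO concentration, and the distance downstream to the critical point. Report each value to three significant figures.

t_c ≈ 1.56 d; D_c ≈ 8.91 mg/L; min DO ≈ 1.89 mg/L; x_c ≈ 121 km

At the critical point dD/dt = 0, so k_d L₀ e^(−k_d t) = k_r D. Substituting D(t) from the Streeter–Phelps equation and solving for t gives
t_c = ln[(k_r/k_d)(1 − D₀(k_r−k_d)/(k_d L₀))] / (k_r−k_d).
Here k_r−k_d = 0.6850 d⁻¹ and 1 − D₀(k_r−k_d)/(k_d L₀) = 1 − 1.03×0.6850/(0.335×45.7) = 0.9539, so
t_c = ln(3.045 × 0.9539) / 0.6850 = 1.066 / 0.6850 = 1.557 d.
L(t_c) = L₀ e^(−k_d t_c) = 45.7 × 0.5937 = 27.13 mg/L, and at the critical point k_r D_c = k_d L, so D_c = (0.335/1.02) × 27.13 = 8.910 mg/L.
Minimum DO = C_s − D_c = 10.8 − 8.910 = 1.890 mg/L.
x_c = v t_c = 0.903 m/s × 1.557 d × 86400 s/d = 121400 m ≈ 121 km.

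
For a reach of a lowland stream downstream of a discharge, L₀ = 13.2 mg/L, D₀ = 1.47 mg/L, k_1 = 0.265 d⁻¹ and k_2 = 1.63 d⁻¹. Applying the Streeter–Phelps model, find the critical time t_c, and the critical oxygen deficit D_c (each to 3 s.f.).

t_c ≈ 0.706 d; D_c ≈ 1.78 mg/L

With k_2/k_1 = 6.151 and 1 − D₀(k_2−k_1)/(k_1 L₀) = 0.4264,
t_c = ln(6.151 × 0.4264) / (1.63 − 0.265) = ln(2.623) / 1.365 = 0.9642/1.365 = 0.7063 d.
D_c = (k_1/k_2) L₀ e^(−k_1 t_c) = (0.265/1.63) × 13.2 × e^(−0.265×0.7063) = 0.1626 × 13.2 × 0.8293 = 1.780 mg/L.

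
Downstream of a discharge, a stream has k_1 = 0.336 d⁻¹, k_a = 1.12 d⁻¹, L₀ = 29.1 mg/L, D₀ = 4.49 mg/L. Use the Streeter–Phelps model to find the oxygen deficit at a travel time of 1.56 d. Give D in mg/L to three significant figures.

k_1 L₀/(k_a−k_1) = 0.336×29.1/(1.12−0.336) = 9.778/0.7840 = 12.47 mg/L.
e^(−k_1 t) = e^(−0.336×1.560) = 0.5921; e^(−k_a t) = e^(−1.12×1.560) = 0.1743.
D = 12.47 × (0.5921 − 0.1743) + 4.49 × 0.1743 = 5.210 + 0.7824 = 5.993 mg/L.

D ≈ 5.99 mg/L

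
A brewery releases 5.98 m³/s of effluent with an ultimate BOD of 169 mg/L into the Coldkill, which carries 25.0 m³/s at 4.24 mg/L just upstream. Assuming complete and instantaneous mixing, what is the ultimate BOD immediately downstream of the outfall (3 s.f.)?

Flow-weighted mixing: C = (Q_r C_r + Q_w C_w)/(Q_r + Q_w)
= (25.0×4.24 + 5.98×169)/(25.0 + 5.98) = 1117/30.98 = 36.04 mg/L.

36.0 mg/L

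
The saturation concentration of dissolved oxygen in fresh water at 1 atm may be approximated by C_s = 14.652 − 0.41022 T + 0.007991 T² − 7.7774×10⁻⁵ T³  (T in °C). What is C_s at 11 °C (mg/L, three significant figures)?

C_s ≈ 11.0 mg/L

C_s = 14.652 − 0.41022×11 + 0.007991×11² − 7.7774×10⁻⁵×11³ = 11.00 mg/L.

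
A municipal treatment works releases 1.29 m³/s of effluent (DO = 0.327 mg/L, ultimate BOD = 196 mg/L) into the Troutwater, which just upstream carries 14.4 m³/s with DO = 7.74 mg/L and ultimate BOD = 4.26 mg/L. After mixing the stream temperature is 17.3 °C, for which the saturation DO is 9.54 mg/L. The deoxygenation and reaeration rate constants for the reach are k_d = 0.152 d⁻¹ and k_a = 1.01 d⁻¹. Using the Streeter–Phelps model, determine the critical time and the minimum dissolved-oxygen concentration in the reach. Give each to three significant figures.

Mixed DO = (14.4×7.74 + 1.29×0.327)/(14.4+1.29) = 111.9/15.69 = 7.131 mg/L.
Mixed L₀ = (14.4×4.26 + 1.29×196)/(15.69) = 314.2/15.69 = 20.02 mg/L.
Initial deficit D₀ = C_s − DO₀ = 9.54 − 7.131 = 2.409 mg/L.
t_c = (1/0.8580) ln[(1.01/0.152)(1 − 2.409×0.8580/(0.152×20.02))] = 1.166 × ln(2.132) = 0.8821 d.
D_c = (0.152/1.01) × 20.02 × e^(−0.152×0.8821) = 0.1505 × 20.02 × 0.8745 = 2.635 mg/L.
Minimum DO = 9.54 − 2.635 = 6.905 mg/L.

t_c ≈ 0.882 d; minimum DO ≈ 6.90 mg/L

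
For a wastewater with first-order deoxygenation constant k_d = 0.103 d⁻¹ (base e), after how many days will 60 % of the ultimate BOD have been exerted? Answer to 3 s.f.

y/L₀ = 1 − e^(−k_d t) = 0.60 ⇒ e^(−k_d t) = 0.400
t = −ln(0.400) / 0.103 = 0.9163 / 0.103 = 8.896 d.

t ≈ 8.90 d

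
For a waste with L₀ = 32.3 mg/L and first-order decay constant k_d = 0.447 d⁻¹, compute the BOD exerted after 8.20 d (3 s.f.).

y_t = L₀(1 − e^(−k_d t)) = 32.3 × (1 − e^(−0.447×8.20))
= 32.3 × (1 − 0.02559) = 32.3 × 0.9744 = 31.47 mg/L.

y ≈ 31.5 mg/L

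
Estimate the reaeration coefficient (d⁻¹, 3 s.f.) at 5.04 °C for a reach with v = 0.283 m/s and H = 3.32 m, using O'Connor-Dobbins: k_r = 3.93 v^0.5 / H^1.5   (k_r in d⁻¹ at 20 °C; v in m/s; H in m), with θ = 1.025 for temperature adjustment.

k_r(20) = 3.93 × 0.283^0.5 / 3.32^1.5 = 3.93 × 0.5320 / 6.049 = 0.3456 d⁻¹.
k_r(5.04) = 0.3456 × 1.025^(5.04−20) = 0.3456 × 0.6911 = 0.2389 d⁻¹.

k_r ≈ 0.239 d⁻¹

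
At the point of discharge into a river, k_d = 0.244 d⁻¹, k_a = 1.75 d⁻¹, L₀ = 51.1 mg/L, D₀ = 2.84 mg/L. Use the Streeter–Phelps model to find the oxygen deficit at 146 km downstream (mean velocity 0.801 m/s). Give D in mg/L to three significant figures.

Travel time t = x/v = 146 km / (0.801 m/s) = 146000 m / 0.801 m/s = 182300 s = 2.110 d.
k_d L₀/(k_a−k_d) = 0.244×51.1/(1.75−0.244) = 12.47/1.506 = 8.279 mg/L.
e^(−k_d t) = e^(−0.244×2.110) = 0.5976; e^(−k_a t) = e^(−1.75×2.110) = 0.02493.
D = 8.279 × (0.5976 − 0.02493) + 2.84 × 0.02493 = 4.742 + 0.07079 = 4.812 mg/L.

D ≈ 4.81 mg/L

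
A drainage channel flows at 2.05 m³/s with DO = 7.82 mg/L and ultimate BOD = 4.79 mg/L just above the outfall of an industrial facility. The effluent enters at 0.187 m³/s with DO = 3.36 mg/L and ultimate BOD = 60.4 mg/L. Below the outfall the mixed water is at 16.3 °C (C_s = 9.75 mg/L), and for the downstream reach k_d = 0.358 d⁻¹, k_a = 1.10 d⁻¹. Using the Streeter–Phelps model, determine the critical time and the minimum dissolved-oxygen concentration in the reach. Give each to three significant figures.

t_c ≈ 0.563 d; minimum DO ≈ 7.24 mg/L

Mixed DO = (2.05×7.82 + 0.187×3.36)/(2.05+0.187) = 16.66/2.237 = 7.447 mg/L.
Mixed L₀ = (2.05×4.79 + 0.187×60.4)/(2.237) = 21.11/2.237 = 9.439 mg/L.
Initial deficit D₀ = C_s − DO₀ = 9.75 − 7.447 = 2.303 mg/L.
t_c = (1/0.7420) ln[(1.10/0.358)(1 − 2.303×0.7420/(0.358×9.439))] = 1.348 × ln(1.519) = 0.5633 d.
D_c = (0.358/1.10) × 9.439 × e^(−0.358×0.5633) = 0.3255 × 9.439 × 0.8174 = 2.511 mg/L.
Minimum DO = 9.75 − 2.511 = 7.239 mg/L.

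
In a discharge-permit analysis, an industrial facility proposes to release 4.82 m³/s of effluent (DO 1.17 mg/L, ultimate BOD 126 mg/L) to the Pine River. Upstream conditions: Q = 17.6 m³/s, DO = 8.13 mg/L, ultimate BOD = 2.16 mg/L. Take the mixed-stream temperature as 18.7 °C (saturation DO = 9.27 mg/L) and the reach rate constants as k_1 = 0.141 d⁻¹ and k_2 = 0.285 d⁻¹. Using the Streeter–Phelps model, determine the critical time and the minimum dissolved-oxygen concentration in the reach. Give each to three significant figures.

Mixed DO = (17.6×8.13 + 4.82×1.17)/(17.6+4.82) = 148.7/22.42 = 6.634 mg/L.
Mixed L₀ = (17.6×2.16 + 4.82×126)/(22.42) = 645.3/22.42 = 28.78 mg/L.
Initial deficit D₀ = C_s − DO₀ = 9.27 − 6.634 = 2.636 mg/L.
t_c = (1/0.1440) ln[(0.285/0.141)(1 − 2.636×0.1440/(0.141×28.78))] = 6.944 × ln(1.832) = 4.205 d.
D_c = (0.141/0.285) × 28.78 × e^(−0.141×4.205) = 0.4947 × 28.78 × 0.5527 = 7.871 mg/L.
Minimum DO = 9.27 − 7.871 = 1.399 mg/L.

t_c ≈ 4.21 d; minimum DO ≈ 1.40 mg/L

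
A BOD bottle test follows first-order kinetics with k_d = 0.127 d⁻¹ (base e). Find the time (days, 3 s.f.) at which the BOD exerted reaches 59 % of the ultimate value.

y/L₀ = 1 − e^(−k_d t) = 0.59 ⇒ e^(−k_d t) = 0.410
t = −ln(0.410) / 0.127 = 0.8916 / 0.127 = 7.020 d.

t ≈ 7.02 d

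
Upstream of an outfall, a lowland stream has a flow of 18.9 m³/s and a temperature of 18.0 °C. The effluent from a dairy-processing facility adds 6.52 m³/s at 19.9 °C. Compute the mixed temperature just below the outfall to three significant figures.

Flow-weighted mixing: C = (Q_r C_r + Q_w C_w)/(Q_r + Q_w)
= (18.9×18.0 + 6.52×19.9)/(18.9 + 6.52) = 469.9/25.42 = 18.49 °C.

18.5 °C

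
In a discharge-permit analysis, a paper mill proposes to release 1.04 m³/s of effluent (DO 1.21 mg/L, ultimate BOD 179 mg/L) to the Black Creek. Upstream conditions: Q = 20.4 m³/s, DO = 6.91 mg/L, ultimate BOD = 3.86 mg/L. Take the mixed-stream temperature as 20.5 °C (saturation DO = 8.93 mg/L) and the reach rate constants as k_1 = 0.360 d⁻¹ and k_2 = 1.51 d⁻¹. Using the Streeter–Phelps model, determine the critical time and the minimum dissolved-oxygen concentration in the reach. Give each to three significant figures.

t_c ≈ 0.463 d; minimum DO ≈ 6.44 mg/L

Mixed DO = (20.4×6.91 + 1.04×1.21)/(20.4+1.04) = 142.2/21.44 = 6.634 mg/L.
Mixed L₀ = (20.4×3.86 + 1.04×179)/(21.44) = 264.9/21.44 = 12.36 mg/L.
Initial deficit D₀ = C_s − DO₀ = 8.93 − 6.634 = 2.296 mg/L.
t_c = (1/1.150) ln[(1.51/0.360)(1 − 2.296×1.150/(0.360×12.36))] = 0.8696 × ln(1.704) = 0.4635 d.
D_c = (0.360/1.51) × 12.36 × e^(−0.360×0.4635) = 0.2384 × 12.36 × 0.8463 = 2.493 mg/L.
Minimum DO = 8.93 − 2.493 = 6.437 mg/L.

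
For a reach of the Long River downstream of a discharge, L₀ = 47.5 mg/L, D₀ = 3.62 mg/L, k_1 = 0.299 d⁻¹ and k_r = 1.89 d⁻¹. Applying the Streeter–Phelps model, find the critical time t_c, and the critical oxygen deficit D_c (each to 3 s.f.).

At the critical point dD/dt = 0, so k_1 L₀ e^(−k_1 t) = k_r D. Substituting D(t) from the Streeter–Phelps equation and solving for t gives
t_c = ln[(k_r/k_1)(1 − D₀(k_r−k_1)/(k_1 L₀))] / (k_r−k_1).
Here k_r−k_1 = 1.591 d⁻¹ and 1 − D₀(k_r−k_1)/(k_1 L₀) = 1 − 3.62×1.591/(0.299×47.5) = 0.5945, so
t_c = ln(6.321 × 0.5945) / 1.591 = 1.324 / 1.591 = 0.8321 d.
L(t_c) = L₀ e^(−k_1 t_c) = 47.5 × 0.7797 = 37.04 mg/L, and at the critical point k_r D_c = k_1 L, so D_c = (0.299/1.89) × 37.04 = 5.859 mg/L.

t_c ≈ 0.832 d; D_c ≈ 5.86 mg/L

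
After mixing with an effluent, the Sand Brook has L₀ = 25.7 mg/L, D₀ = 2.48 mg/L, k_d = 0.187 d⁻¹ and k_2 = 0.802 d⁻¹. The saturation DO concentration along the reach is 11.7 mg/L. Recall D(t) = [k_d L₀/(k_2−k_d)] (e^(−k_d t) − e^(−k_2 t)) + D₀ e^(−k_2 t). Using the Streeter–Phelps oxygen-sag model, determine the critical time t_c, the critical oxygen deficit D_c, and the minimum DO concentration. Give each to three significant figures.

t_c ≈ 1.75 d; D_c ≈ 4.32 mg/L; min DO ≈ 7.38 mg/L

At the critical point dD/dt = 0, so k_d L₀ e^(−k_d t) = k_2 D. Substituting D(t) from the Streeter–Phelps equation and solving for t gives
t_c = ln[(k_2/k_d)(1 − D₀(k_2−k_d)/(k_d L₀))] / (k_2−k_d).
Here k_2−k_d = 0.6150 d⁻¹ and 1 − D₀(k_2−k_d)/(k_d L₀) = 1 − 2.48×0.6150/(0.187×25.7) = 0.6826, so
t_c = ln(4.289 × 0.6826) / 0.6150 = 1.074 / 0.6150 = 1.747 d.
L(t_c) = L₀ e^(−k_d t_c) = 25.7 × 0.7214 = 18.54 mg/L, and at the critical point k_2 D_c = k_d L, so D_c = (0.187/0.802) × 18.54 = 4.323 mg/L.
Minimum DO = C_s − D_c = 11.7 − 4.323 = 7.377 mg/L.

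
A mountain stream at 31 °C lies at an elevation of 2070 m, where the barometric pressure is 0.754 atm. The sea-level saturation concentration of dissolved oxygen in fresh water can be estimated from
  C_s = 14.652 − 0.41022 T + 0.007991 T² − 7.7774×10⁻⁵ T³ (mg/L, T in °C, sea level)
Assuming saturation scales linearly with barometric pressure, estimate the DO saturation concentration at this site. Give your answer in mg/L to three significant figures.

At sea level: C_s = 14.652 − 0.41022×31 + 0.007991×31² − 7.7774×10⁻⁵×31³ = 7.298 mg/L.
Pressure correction: C_s' = 7.298 × 0.754 = 5.502 mg/L.

C_s ≈ 5.50 mg/L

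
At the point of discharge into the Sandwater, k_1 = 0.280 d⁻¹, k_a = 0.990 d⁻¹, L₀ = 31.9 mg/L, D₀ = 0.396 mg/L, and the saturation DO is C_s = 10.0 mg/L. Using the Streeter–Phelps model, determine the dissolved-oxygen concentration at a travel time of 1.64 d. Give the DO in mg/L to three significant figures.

k_1 L₀/(k_a−k_1) = 0.280×31.9/(0.990−0.280) = 8.932/0.7100 = 12.58 mg/L.
e^(−k_1 t) = e^(−0.280×1.640) = 0.6318; e^(−k_a t) = e^(−0.990×1.640) = 0.1972.
D = 12.58 × (0.6318 − 0.1972) + 0.396 × 0.1972 = 5.467 + 0.07809 = 5.545 mg/L.
DO = C_s − D = 10.0 − 5.545 = 4.455 mg/L.

DO ≈ 4.45 mg/L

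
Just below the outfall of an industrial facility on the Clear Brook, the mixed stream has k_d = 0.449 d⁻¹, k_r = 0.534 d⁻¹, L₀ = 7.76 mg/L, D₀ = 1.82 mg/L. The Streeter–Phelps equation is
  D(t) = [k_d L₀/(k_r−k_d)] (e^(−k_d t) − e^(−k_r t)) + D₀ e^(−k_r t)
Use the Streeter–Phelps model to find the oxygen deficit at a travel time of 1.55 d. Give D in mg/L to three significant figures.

k_d L₀/(k_r−k_d) = 0.449×7.76/(0.534−0.449) = 3.484/0.08500 = 40.99 mg/L.
e^(−k_d t) = e^(−0.449×1.550) = 0.4986; e^(−k_r t) = e^(−0.534×1.550) = 0.4371.
D = 40.99 × (0.4986 − 0.4371) + 1.82 × 0.4371 = 2.523 + 0.7954 = 3.318 mg/L.

D ≈ 3.32 mg/L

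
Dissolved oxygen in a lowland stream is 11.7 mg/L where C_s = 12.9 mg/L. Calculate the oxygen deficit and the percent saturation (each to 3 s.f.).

D = C_s − C = 12.9 − 11.7 = 1.20 mg/L.
% saturation = 11.7/12.9 × 100 = 90.7 %.

D ≈ 1.20 mg/L; 90.7 % saturation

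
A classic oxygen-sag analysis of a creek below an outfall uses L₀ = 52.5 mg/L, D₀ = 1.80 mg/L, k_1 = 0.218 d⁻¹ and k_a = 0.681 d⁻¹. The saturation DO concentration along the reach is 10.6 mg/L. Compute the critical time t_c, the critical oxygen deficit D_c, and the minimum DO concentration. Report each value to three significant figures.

t_c ≈ 2.30 d; D_c ≈ 10.2 mg/L; min DO ≈ 0.414 mg/L

With k_a/k_1 = 3.124 and 1 − D₀(k_a−k_1)/(k_1 L₀) = 0.9272,
t_c = ln(3.124 × 0.9272) / (0.681 − 0.218) = ln(2.896) / 0.4630 = 1.063/0.4630 = 2.297 d.
D_c = (k_1/k_a) L₀ e^(−k_1 t_c) = (0.218/0.681) × 52.5 × e^(−0.218×2.297) = 0.3201 × 52.5 × 0.6061 = 10.19 mg/L.
Minimum DO = C_s − D_c = 10.6 − 10.19 = 0.4139 mg/L.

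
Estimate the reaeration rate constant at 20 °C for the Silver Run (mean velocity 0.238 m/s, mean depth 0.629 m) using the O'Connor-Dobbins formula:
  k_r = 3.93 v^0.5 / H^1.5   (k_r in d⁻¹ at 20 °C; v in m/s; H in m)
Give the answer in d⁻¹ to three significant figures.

k_r = 3.93 × 0.238^0.5 / 0.629^1.5 = 3.93 × 0.4879 / 0.4989 = 3.843 d⁻¹.

k_r ≈ 3.84 d⁻¹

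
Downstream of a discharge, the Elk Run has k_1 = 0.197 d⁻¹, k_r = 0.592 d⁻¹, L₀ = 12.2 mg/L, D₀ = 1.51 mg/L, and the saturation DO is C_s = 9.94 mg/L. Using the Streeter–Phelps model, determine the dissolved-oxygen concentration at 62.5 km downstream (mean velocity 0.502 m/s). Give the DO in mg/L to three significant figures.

Travel time t = x/v = 62.5 km / (0.502 m/s) = 62500 m / 0.502 m/s = 124500 s = 1.441 d.
k_1 L₀/(k_r−k_1) = 0.197×12.2/(0.592−0.197) = 2.403/0.3950 = 6.085 mg/L.
e^(−k_1 t) = e^(−0.197×1.441) = 0.7529; e^(−k_r t) = e^(−0.592×1.441) = 0.4261.
D = 6.085 × (0.7529 − 0.4261) + 1.51 × 0.4261 = 1.988 + 0.6434 = 2.632 mg/L.
DO = C_s − D = 9.94 − 2.632 = 7.308 mg/L.

DO ≈ 7.31 mg/L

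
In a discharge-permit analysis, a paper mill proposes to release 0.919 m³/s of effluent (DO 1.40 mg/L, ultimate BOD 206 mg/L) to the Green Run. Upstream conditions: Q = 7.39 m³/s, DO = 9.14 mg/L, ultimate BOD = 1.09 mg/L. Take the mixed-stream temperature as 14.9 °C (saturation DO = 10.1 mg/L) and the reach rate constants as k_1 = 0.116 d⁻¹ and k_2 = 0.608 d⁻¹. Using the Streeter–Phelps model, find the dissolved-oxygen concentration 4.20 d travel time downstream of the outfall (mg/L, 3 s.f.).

Mixed DO = (7.39×9.14 + 0.919×1.40)/(7.39+0.919) = 68.83/8.309 = 8.284 mg/L.
Mixed L₀ = (7.39×1.09 + 0.919×206)/(8.309) = 197.4/8.309 = 23.75 mg/L.
Initial deficit D₀ = C_s − DO₀ = 10.1 − 8.284 = 1.816 mg/L.
D(4.20) = [0.116×23.75/(0.608−0.116)](e^(−0.116×4.20) − e^(−0.608×4.20)) + 1.816 e^(−0.608×4.20)
= 5.600 × (0.6143 − 0.07780) + 1.816 × 0.07780 = 3.146 mg/L.
DO = 10.1 − 3.146 = 6.954 mg/L.

DO ≈ 6.95 mg/L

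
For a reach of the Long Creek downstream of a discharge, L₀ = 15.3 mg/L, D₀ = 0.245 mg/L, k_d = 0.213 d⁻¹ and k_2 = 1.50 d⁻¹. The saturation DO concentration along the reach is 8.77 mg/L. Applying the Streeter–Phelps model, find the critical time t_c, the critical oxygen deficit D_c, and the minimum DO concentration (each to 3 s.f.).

At the critical point dD/dt = 0, so k_d L₀ e^(−k_d t) = k_2 D. Substituting D(t) from the Streeter–Phelps equation and solving for t gives
t_c = ln[(k_2/k_d)(1 − D₀(k_2−k_d)/(k_d L₀))] / (k_2−k_d).
Here k_2−k_d = 1.287 d⁻¹ and 1 − D₀(k_2−k_d)/(k_d L₀) = 1 − 0.245×1.287/(0.213×15.3) = 0.9032, so
t_c = ln(7.042 × 0.9032) / 1.287 = 1.850 / 1.287 = 1.438 d.
L(t_c) = L₀ e^(−k_d t_c) = 15.3 × 0.7362 = 11.26 mg/L, and at the critical point k_2 D_c = k_d L, so D_c = (0.213/1.50) × 11.26 = 1.600 mg/L.
Minimum DO = C_s − D_c = 8.77 − 1.600 = 7.170 mg/L.

t_c ≈ 1.44 d; D_c ≈ 1.60 mg/L; min DO ≈ 7.17 mg/L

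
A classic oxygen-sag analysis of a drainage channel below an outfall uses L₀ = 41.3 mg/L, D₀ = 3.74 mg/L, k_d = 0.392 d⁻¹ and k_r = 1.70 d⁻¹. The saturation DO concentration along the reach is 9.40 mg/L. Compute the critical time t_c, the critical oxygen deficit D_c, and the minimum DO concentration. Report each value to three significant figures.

t_c = [1/(k_r−k_d)] ln[(k_r/k_d)(1 − D₀(k_r−k_d)/(k_d L₀))]
= [1/(1.70−0.392)] ln[(1.70/0.392)(1 − 3.74×1.308/(0.392×41.3))]
= (1/1.308) ln[4.337 × 0.6978] = 0.7645 × ln(3.026) = 0.7645 × 1.107 = 0.8466 d.
L(t_c) = L₀ e^(−k_d t_c) = 41.3 × 0.7176 = 29.64 mg/L, and at the critical point k_r D_c = k_d L, so D_c = (0.392/1.70) × 29.64 = 6.834 mg/L.
Minimum DO = C_s − D_c = 9.40 − 6.834 = 2.566 mg/L.

t_c ≈ 0.847 d; D_c ≈ 6.83 mg/L; min DO ≈ 2.57 mg/L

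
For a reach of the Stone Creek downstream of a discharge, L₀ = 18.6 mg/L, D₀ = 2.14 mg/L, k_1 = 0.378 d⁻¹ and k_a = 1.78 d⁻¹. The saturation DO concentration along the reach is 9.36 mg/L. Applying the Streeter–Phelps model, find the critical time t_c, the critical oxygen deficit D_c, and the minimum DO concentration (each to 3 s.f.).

With k_a/k_1 = 4.709 and 1 − D₀(k_a−k_1)/(k_1 L₀) = 0.5733,
t_c = ln(4.709 × 0.5733) / (1.78 − 0.378) = ln(2.700) / 1.402 = 0.9931/1.402 = 0.7083 d.
L(t_c) = L₀ e^(−k_1 t_c) = 18.6 × 0.7651 = 14.23 mg/L, and at the critical point k_a D_c = k_1 L, so D_c = (0.378/1.78) × 14.23 = 3.022 mg/L.
Minimum DO = C_s − D_c = 9.36 − 3.022 = 6.338 mg/L.

t_c ≈ 0.708 d; D_c ≈ 3.02 mg/L; min DO ≈ 6.34 mg/L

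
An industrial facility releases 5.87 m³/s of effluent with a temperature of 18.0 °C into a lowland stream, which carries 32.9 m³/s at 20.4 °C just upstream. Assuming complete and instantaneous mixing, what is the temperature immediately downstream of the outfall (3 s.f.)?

20.0 °C

Flow-weighted mixing: C = (Q_r C_r + Q_w C_w)/(Q_r + Q_w)
= (32.9×20.4 + 5.87×18.0)/(32.9 + 5.87) = 776.8/38.77 = 20.04 °C.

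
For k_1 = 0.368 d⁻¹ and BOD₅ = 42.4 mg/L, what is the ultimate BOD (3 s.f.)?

BOD₅ = L₀(1 − e^(−5k_1)) ⇒ L₀ = BOD₅ / (1 − e^(−5×0.368))
= 42.4 / (1 − 0.1588) = 42.4 / 0.8412 = 50.41 mg/L.

L₀ ≈ 50.4 mg/L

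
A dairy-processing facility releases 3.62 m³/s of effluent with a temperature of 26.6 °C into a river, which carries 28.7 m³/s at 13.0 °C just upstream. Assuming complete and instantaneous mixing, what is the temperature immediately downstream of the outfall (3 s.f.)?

Flow-weighted mixing: C = (Q_r C_r + Q_w C_w)/(Q_r + Q_w)
= (28.7×13.0 + 3.62×26.6)/(28.7 + 3.62) = 469.4/32.32 = 14.52 °C.

14.5 °C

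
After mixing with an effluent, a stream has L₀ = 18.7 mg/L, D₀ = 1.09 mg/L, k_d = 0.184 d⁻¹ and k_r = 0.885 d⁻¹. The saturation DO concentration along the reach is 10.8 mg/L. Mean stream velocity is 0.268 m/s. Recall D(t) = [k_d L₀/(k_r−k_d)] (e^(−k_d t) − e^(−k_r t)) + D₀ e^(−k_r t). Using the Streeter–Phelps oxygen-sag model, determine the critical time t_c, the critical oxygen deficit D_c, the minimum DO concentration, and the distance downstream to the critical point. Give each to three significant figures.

t_c ≈ 1.88 d; D_c ≈ 2.75 mg/L; min DO ≈ 8.05 mg/L; x_c ≈ 43.6 km

t_c = [1/(k_r−k_d)] ln[(k_r/k_d)(1 − D₀(k_r−k_d)/(k_d L₀))]
= [1/(0.885−0.184)] ln[(0.885/0.184)(1 − 1.09×0.7010/(0.184×18.7))]
= (1/0.7010) ln[4.810 × 0.7779] = 1.427 × ln(3.742) = 1.427 × 1.320 = 1.882 d.
L(t_c) = L₀ e^(−k_d t_c) = 18.7 × 0.7073 = 13.23 mg/L, and at the critical point k_r D_c = k_d L, so D_c = (0.184/0.885) × 13.23 = 2.750 mg/L.
Minimum DO = C_s − D_c = 10.8 − 2.750 = 8.050 mg/L.
x_c = v t_c = 0.268 m/s × 1.882 d × 86400 s/d = 43590 m ≈ 43.6 km.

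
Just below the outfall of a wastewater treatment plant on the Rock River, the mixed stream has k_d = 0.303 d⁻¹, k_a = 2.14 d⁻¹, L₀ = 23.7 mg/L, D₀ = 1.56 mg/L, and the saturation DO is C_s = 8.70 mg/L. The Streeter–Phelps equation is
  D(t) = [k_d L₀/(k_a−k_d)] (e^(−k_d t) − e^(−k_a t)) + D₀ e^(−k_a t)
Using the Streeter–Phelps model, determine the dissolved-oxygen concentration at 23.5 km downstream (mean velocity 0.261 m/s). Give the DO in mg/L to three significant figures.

Travel time t = x/v = 23.5 km / (0.261 m/s) = 23500 m / 0.261 m/s = 90040 s = 1.042 d.
k_d L₀/(k_a−k_d) = 0.303×23.7/(2.14−0.303) = 7.181/1.837 = 3.909 mg/L.
e^(−k_d t) = e^(−0.303×1.042) = 0.7292; e^(−k_a t) = e^(−2.14×1.042) = 0.1075.
D = 3.909 × (0.7292 − 0.1075) + 1.56 × 0.1075 = 2.430 + 0.1677 = 2.598 mg/L.
DO = C_s − D = 8.70 − 2.598 = 6.102 mg/L.

DO ≈ 6.10 mg/L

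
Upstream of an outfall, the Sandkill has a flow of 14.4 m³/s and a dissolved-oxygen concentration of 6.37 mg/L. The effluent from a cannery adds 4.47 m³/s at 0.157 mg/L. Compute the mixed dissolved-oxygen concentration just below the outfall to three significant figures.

4.90 mg/L

Flow-weighted mixing: C = (Q_r C_r + Q_w C_w)/(Q_r + Q_w)
= (14.4×6.37 + 4.47×0.157)/(14.4 + 4.47) = 92.43/18.87 = 4.898 mg/L.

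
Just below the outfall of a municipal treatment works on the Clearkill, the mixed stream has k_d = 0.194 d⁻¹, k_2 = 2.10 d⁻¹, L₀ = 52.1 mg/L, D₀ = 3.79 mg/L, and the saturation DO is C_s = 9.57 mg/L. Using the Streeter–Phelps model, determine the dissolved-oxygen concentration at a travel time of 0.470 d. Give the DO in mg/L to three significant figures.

DO ≈ 5.29 mg/L

k_d L₀/(k_2−k_d) = 0.194×52.1/(2.10−0.194) = 10.11/1.906 = 5.303 mg/L.
e^(−k_d t) = e^(−0.194×0.4700) = 0.9129; e^(−k_2 t) = e^(−2.10×0.4700) = 0.3727.
D = 5.303 × (0.9129 − 0.3727) + 3.79 × 0.3727 = 2.864 + 1.413 = 4.277 mg/L.
DO = C_s − D = 9.57 − 4.277 = 5.293 mg/L.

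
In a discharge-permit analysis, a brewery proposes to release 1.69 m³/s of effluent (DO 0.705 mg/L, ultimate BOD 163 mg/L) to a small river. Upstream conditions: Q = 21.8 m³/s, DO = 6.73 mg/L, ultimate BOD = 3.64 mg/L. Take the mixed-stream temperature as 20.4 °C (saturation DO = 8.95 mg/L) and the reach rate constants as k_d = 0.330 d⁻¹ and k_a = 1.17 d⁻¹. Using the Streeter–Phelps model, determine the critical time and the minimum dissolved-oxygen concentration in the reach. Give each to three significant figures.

Mixed DO = (21.8×6.73 + 1.69×0.705)/(21.8+1.69) = 147.9/23.49 = 6.297 mg/L.
Mixed L₀ = (21.8×3.64 + 1.69×163)/(23.49) = 354.8/23.49 = 15.11 mg/L.
Initial deficit D₀ = C_s − DO₀ = 8.95 − 6.297 = 2.653 mg/L.
t_c = (1/0.8400) ln[(1.17/0.330)(1 − 2.653×0.8400/(0.330×15.11))] = 1.190 × ln(1.960) = 0.8012 d.
D_c = (0.330/1.17) × 15.11 × e^(−0.330×0.8012) = 0.2821 × 15.11 × 0.7677 = 3.271 mg/L.
Minimum DO = 8.95 − 3.271 = 5.679 mg/L.

t_c ≈ 0.801 d; minimum DO ≈ 5.68 mg/L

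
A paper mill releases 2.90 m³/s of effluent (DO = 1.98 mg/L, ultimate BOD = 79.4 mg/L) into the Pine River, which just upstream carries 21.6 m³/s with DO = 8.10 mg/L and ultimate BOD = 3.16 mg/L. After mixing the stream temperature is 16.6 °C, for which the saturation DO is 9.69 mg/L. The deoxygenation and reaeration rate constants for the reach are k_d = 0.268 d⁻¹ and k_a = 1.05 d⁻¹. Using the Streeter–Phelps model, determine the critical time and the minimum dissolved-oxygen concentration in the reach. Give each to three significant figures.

t_c ≈ 0.713 d; minimum DO ≈ 7.12 mg/L

Mixed DO = (21.6×8.10 + 2.90×1.98)/(21.6+2.90) = 180.7/24.50 = 7.376 mg/L.
Mixed L₀ = (21.6×3.16 + 2.90×79.4)/(24.50) = 298.5/24.50 = 12.18 mg/L.
Initial deficit D₀ = C_s − DO₀ = 9.69 − 7.376 = 2.314 mg/L.
t_c = (1/0.7820) ln[(1.05/0.268)(1 − 2.314×0.7820/(0.268×12.18))] = 1.279 × ln(1.746) = 0.7130 d.
D_c = (0.268/1.05) × 12.18 × e^(−0.268×0.7130) = 0.2552 × 12.18 × 0.8261 = 2.569 mg/L.
Minimum DO = 9.69 − 2.569 = 7.121 mg/L.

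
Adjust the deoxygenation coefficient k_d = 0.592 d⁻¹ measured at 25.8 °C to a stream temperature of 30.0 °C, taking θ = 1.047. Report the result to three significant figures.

k_d ≈ 0.718 d⁻¹

k_d(T₂) = k_d(T₁) · θ^(T₂−T₁) = 0.592 × 1.047^(30.0−25.8)
= 0.592 × 1.047^4.20 = 0.592 × 1.213 = 0.7180 d⁻¹.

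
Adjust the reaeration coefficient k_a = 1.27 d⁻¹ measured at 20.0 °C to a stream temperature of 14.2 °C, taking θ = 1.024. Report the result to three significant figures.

k_a(T₂) = k_a(T₁) · θ^(T₂−T₁) = 1.27 × 1.024^(14.2−20.0)
= 1.27 × 1.024^-5.80 = 1.27 × 0.8715 = 1.107 d⁻¹.

k_a ≈ 1.11 d⁻¹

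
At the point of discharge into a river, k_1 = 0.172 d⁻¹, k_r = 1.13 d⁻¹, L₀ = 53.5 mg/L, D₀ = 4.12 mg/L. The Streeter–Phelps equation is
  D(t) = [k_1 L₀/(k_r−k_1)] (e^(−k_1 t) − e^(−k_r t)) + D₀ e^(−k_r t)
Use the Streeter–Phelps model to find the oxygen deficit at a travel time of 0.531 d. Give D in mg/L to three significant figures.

k_1 L₀/(k_r−k_1) = 0.172×53.5/(1.13−0.172) = 9.202/0.9580 = 9.605 mg/L.
e^(−k_1 t) = e^(−0.172×0.5310) = 0.9127; e^(−k_r t) = e^(−1.13×0.5310) = 0.5488.
D = 9.605 × (0.9127 − 0.5488) + 4.12 × 0.5488 = 3.496 + 2.261 = 5.757 mg/L.

D ≈ 5.76 mg/L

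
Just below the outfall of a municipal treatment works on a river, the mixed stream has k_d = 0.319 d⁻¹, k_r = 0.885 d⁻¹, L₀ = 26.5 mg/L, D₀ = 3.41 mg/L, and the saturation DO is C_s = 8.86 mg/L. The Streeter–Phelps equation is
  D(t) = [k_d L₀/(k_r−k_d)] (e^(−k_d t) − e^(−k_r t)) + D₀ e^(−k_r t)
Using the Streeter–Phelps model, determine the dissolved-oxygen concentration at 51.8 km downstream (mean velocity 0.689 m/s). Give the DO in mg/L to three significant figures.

DO ≈ 2.88 mg/L

Travel time t = x/v = 51.8 km / (0.689 m/s) = 51800 m / 0.689 m/s = 75180 s = 0.8702 d.
k_d L₀/(k_r−k_d) = 0.319×26.5/(0.885−0.319) = 8.454/0.5660 = 14.94 mg/L.
e^(−k_d t) = e^(−0.319×0.8702) = 0.7576; e^(−k_r t) = e^(−0.885×0.8702) = 0.4630.
D = 14.94 × (0.7576 − 0.4630) + 3.41 × 0.4630 = 4.401 + 1.579 = 5.979 mg/L.
DO = C_s − D = 8.86 − 5.979 = 2.881 mg/L.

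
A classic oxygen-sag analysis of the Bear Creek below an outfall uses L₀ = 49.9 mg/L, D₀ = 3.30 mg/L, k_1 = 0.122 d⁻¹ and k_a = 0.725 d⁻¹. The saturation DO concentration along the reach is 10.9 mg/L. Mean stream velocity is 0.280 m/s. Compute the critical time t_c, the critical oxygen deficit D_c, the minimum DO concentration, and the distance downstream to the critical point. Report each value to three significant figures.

t_c ≈ 2.30 d; D_c ≈ 6.34 mg/L; min DO ≈ 4.56 mg/L; x_c ≈ 55.6 km

t_c = [1/(k_a−k_1)] ln[(k_a/k_1)(1 − D₀(k_a−k_1)/(k_1 L₀))]
= [1/(0.725−0.122)] ln[(0.725/0.122)(1 − 3.30×0.6030/(0.122×49.9))]
= (1/0.6030) ln[5.943 × 0.6731] = 1.658 × ln(4.000) = 1.658 × 1.386 = 2.299 d.
D_c = (k_1/k_a) L₀ e^(−k_1 t_c) = (0.122/0.725) × 49.9 × e^(−0.122×2.299) = 0.1683 × 49.9 × 0.7554 = 6.343 mg/L.
Minimum DO = C_s − D_c = 10.9 − 6.343 = 4.557 mg/L.
x_c = v t_c = 0.280 m/s × 2.299 d × 86400 s/d = 55620 m ≈ 55.6 km.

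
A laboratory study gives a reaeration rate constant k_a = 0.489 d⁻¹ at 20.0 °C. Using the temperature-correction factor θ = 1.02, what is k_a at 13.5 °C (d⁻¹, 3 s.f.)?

k_a(T₂) = k_a(T₁) · θ^(T₂−T₁) = 0.489 × 1.02^(13.5−20.0)
= 0.489 × 1.02^-6.50 = 0.489 × 0.8792 = 0.4299 d⁻¹.

k_a ≈ 0.430 d⁻¹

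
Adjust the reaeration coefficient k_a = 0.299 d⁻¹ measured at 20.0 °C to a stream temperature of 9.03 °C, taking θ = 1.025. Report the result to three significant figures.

k_a ≈ 0.228 d⁻¹

k_a(T₂) = k_a(T₁) · θ^(T₂−T₁) = 0.299 × 1.025^(9.03−20.0)
= 0.299 × 1.025^-11.0 = 0.299 × 0.7627 = 0.2281 d⁻¹.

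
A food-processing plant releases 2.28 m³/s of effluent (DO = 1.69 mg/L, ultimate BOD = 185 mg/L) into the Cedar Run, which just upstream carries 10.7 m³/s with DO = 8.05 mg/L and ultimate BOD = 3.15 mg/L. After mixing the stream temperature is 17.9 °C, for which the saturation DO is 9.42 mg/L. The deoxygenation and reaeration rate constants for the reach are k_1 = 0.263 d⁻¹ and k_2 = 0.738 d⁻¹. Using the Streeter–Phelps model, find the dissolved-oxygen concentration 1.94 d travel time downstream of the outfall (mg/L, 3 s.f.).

DO ≈ 1.80 mg/L

Mixed DO = (10.7×8.05 + 2.28×1.69)/(10.7+2.28) = 89.99/12.98 = 6.933 mg/L.
Mixed L₀ = (10.7×3.15 + 2.28×185)/(12.98) = 455.5/12.98 = 35.09 mg/L.
Initial deficit D₀ = C_s − DO₀ = 9.42 − 6.933 = 2.487 mg/L.
D(1.94) = [0.263×35.09/(0.738−0.263)](e^(−0.263×1.94) − e^(−0.738×1.94)) + 2.487 e^(−0.738×1.94)
= 19.43 × (0.6004 − 0.2389) + 2.487 × 0.2389 = 7.618 mg/L.
DO = 9.42 − 7.618 = 1.802 mg/L.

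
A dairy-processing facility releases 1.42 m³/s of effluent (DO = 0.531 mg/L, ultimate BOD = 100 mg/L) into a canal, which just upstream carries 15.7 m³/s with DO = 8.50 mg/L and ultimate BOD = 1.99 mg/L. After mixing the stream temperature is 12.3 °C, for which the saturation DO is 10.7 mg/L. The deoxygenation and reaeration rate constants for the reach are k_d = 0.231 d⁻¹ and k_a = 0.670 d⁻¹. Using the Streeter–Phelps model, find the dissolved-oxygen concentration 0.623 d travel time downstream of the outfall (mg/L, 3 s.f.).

DO ≈ 7.71 mg/L

Mixed DO = (15.7×8.50 + 1.42×0.531)/(15.7+1.42) = 134.2/17.12 = 7.839 mg/L.
Mixed L₀ = (15.7×1.99 + 1.42×100)/(17.12) = 173.2/17.12 = 10.12 mg/L.
Initial deficit D₀ = C_s − DO₀ = 10.7 − 7.839 = 2.861 mg/L.
D(0.623) = [0.231×10.12/(0.670−0.231)](e^(−0.231×0.623) − e^(−0.670×0.623)) + 2.861 e^(−0.670×0.623)
= 5.325 × (0.8660 − 0.6588) + 2.861 × 0.6588 = 2.988 mg/L.
DO = 10.7 − 2.988 = 7.712 mg/L.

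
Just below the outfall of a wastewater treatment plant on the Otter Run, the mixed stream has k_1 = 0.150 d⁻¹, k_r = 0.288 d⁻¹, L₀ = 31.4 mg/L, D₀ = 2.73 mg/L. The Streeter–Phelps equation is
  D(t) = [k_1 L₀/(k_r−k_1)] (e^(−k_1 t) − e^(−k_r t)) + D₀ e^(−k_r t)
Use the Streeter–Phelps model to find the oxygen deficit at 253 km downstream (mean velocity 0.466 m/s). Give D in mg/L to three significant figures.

D ≈ 8.16 mg/L

Travel time t = x/v = 253 km / (0.466 m/s) = 253000 m / 0.466 m/s = 542900 s = 6.284 d.
k_1 L₀/(k_r−k_1) = 0.150×31.4/(0.288−0.150) = 4.710/0.1380 = 34.13 mg/L.
e^(−k_1 t) = e^(−0.150×6.284) = 0.3896; e^(−k_r t) = e^(−0.288×6.284) = 0.1637.
D = 34.13 × (0.3896 − 0.1637) + 2.73 × 0.1637 = 7.711 + 0.4469 = 8.158 mg/L.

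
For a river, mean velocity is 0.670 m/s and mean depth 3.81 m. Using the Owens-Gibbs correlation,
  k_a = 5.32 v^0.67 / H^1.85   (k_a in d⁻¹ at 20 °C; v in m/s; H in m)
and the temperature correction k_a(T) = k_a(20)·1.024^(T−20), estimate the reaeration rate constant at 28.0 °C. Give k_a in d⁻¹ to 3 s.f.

k_a ≈ 0.414 d⁻¹

k_a(20) = 5.32 × 0.670^0.67 / 3.81^1.85 = 5.32 × 0.7647 / 11.88 = 0.3425 d⁻¹.
k_a(28.0) = 0.3425 × 1.024^(28.0−20) = 0.3425 × 1.209 = 0.4141 d⁻¹.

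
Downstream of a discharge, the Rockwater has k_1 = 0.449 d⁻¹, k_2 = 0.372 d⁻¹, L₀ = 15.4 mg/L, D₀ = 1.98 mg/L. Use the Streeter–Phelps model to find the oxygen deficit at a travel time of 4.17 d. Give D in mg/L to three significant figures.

k_1 L₀/(k_2−k_1) = 0.449×15.4/(0.372−0.449) = 6.915/-0.07700 = -89.80 mg/L.
e^(−k_1 t) = e^(−0.449×4.170) = 0.1538; e^(−k_2 t) = e^(−0.372×4.170) = 0.2120.
D = -89.80 × (0.1538 − 0.2120) + 1.98 × 0.2120 = 5.228 + 0.4197 = 5.648 mg/L.

D ≈ 5.65 mg/L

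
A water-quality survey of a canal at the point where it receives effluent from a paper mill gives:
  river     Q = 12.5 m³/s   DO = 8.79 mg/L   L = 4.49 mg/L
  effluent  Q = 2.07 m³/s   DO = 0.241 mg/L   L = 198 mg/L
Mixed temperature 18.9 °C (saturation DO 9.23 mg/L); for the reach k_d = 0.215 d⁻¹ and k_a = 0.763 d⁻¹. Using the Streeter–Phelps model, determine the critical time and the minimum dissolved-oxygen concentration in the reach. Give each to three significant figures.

t_c ≈ 2.05 d; minimum DO ≈ 3.43 mg/L

Mixed DO = (12.5×8.79 + 2.07×0.241)/(12.5+2.07) = 110.4/14.57 = 7.575 mg/L.
Mixed L₀ = (12.5×4.49 + 2.07×198)/(14.57) = 466.0/14.57 = 31.98 mg/L.
Initial deficit D₀ = C_s − DO₀ = 9.23 − 7.575 = 1.655 mg/L.
t_c = (1/0.5480) ln[(0.763/0.215)(1 − 1.655×0.5480/(0.215×31.98))] = 1.825 × ln(3.081) = 2.053 d.
D_c = (0.215/0.763) × 31.98 × e^(−0.215×2.053) = 0.2818 × 31.98 × 0.6431 = 5.796 mg/L.
Minimum DO = 9.23 − 5.796 = 3.434 mg/L.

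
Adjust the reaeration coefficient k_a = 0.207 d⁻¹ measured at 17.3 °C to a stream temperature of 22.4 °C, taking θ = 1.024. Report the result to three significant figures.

k_a ≈ 0.234 d⁻¹

k_a(T₂) = k_a(T₁) · θ^(T₂−T₁) = 0.207 × 1.024^(22.4−17.3)
= 0.207 × 1.024^5.10 = 0.207 × 1.129 = 0.2336 d⁻¹.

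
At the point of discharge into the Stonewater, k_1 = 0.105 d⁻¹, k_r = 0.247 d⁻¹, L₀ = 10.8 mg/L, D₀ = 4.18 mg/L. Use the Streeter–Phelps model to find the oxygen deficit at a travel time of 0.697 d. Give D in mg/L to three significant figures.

k_1 L₀/(k_r−k_1) = 0.105×10.8/(0.247−0.105) = 1.134/0.1420 = 7.986 mg/L.
e^(−k_1 t) = e^(−0.105×0.6970) = 0.9294; e^(−k_r t) = e^(−0.247×0.6970) = 0.8418.
D = 7.986 × (0.9294 − 0.8418) + 4.18 × 0.8418 = 0.6994 + 3.519 = 4.218 mg/L.

D ≈ 4.22 mg/L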